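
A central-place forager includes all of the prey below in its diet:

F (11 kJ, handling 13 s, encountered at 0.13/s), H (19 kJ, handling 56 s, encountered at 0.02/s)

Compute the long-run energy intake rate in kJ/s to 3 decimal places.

Energy encountered per unit search time: 0.13×11 + 0.02×19 = 1.81 kJ/s.
Handling time per unit search time: 0.13×13 + 0.02×56 = 2.81.
Rate = 1.81/(1 + 2.81) = 0.4751 kJ/s.

0.475 kJ/s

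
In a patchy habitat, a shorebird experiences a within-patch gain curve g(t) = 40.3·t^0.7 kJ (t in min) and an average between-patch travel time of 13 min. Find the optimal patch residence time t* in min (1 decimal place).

By the marginal value theorem, leave when the instantaneous gain rate g'(t) equals the habitat-wide average g(t)/(T + t).
g'(t) = 0.7·40.3·t^-0.3. Setting 0.7·40.3·t^-0.3 = 40.3·t^0.7/(13+t) gives 0.7(13+t) = t, so 0.30·t = 0.7×13.
t* = 0.7×13/0.30 = 30.33 min.

30.3 min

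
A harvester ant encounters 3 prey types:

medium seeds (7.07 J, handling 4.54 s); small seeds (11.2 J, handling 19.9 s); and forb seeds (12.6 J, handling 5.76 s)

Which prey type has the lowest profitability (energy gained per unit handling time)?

small seeds

In descending order of E/h:
forb seeds: 12.6/5.76 = 2.19 J/s
medium seeds: 7.07/4.54 = 1.56 J/s
small seeds: 11.2/19.9 = 0.563 J/s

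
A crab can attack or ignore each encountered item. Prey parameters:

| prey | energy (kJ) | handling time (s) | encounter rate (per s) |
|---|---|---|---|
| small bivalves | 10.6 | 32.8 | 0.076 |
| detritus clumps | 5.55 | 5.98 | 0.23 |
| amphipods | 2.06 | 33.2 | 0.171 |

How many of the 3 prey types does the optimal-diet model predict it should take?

1

Profitabilities (E/h, kJ/s): detritus clumps 0.928, small bivalves 0.323, amphipods 0.062. Add prey in this order while the next type's profitability exceeds the intake rate on those already taken.
Rate on top 1: 0.5374. small bivalves: 0.323 < 0.5374 → exclude; stop.
Optimal diet: detritus clumps — 1 of 3 types.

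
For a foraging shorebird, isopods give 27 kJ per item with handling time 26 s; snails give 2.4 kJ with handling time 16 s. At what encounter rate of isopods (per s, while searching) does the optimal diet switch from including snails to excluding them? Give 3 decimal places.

0.006 per s

Drop snails once their profitability E₂/h₂ falls below the rate achievable on isopods alone: E₂/h₂ = λE₁/(1 + λh₁).
Solve for λ: λE₁h₂ = E₂(1 + λh₁) → λ(E₁h₂ − E₂h₁) = E₂ → λ = E₂/(E₁h₂ − E₂h₁).
λ = 2.4/(27×16 − 2.4×26) = 2.4/369.6 = 0.006494 per s.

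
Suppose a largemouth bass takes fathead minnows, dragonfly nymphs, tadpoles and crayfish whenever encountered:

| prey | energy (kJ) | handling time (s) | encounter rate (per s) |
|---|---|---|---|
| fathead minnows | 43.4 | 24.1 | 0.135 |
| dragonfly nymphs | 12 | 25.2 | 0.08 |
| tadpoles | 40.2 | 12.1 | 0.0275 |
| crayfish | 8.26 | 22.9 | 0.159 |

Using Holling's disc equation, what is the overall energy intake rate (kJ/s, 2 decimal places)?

Energy encountered per unit search time: 0.135×43.4 + 0.08×12 + 0.0275×40.2 + 0.159×8.26 = 9.238 kJ/s.
Handling time per unit search time: 0.135×24.1 + 0.08×25.2 + 0.0275×12.1 + 0.159×22.9 = 9.243.
Rate = 9.238/(1 + 9.243) = 0.9018 kJ/s.

0.90 kJ/s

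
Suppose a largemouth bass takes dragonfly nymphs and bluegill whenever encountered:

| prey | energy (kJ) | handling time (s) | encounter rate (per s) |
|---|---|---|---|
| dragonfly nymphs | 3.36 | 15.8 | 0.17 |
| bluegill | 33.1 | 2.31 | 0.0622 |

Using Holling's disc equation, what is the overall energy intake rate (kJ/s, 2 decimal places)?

Energy encountered per unit search time: 0.17×3.36 + 0.0622×33.1 = 2.63 kJ/s.
Handling time per unit search time: 0.17×15.8 + 0.0622×2.31 = 2.83.
Rate = 2.63/(1 + 2.83) = 0.6867 kJ/s.

0.69 kJ/s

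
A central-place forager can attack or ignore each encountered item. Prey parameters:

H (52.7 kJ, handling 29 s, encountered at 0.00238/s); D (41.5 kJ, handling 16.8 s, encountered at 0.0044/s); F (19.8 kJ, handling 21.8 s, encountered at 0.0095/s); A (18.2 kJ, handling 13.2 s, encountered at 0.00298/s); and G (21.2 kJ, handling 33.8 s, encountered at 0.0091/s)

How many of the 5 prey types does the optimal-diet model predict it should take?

5

Profitabilities (E/h, kJ/s): D 2.47, H 1.82, A 1.38, F 0.908, G 0.627. Add prey in this order while the next type's profitability exceeds the intake rate on those already taken.
Rate on top 1: 0.17. H: 1.82 > 0.17 → include.
Rate on top 2: 0.2695. A: 1.38 > 0.2695 → include.
Rate on top 3: 0.3064. F: 0.908 > 0.3064 → include.
Rate on top 4: 0.3961. G: 0.627 > 0.3961 → include.
Optimal diet: D, H, A, F, G — 5 of 5 types.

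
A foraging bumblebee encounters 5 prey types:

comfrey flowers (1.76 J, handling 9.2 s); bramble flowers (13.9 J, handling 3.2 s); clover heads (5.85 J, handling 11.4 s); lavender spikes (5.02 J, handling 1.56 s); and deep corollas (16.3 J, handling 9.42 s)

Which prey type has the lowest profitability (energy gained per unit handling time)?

comfrey flowers

Profitability E/h (J/s): comfrey flowers = 1.76/9.2 = 0.191, bramble flowers = 13.9/3.2 = 4.34, clover heads = 5.85/11.4 = 0.513, lavender spikes = 5.02/1.56 = 3.22, deep corollas = 16.3/9.42 = 1.73.
Ranked: bramble flowers > lavender spikes > deep corollas > clover heads > comfrey flowers.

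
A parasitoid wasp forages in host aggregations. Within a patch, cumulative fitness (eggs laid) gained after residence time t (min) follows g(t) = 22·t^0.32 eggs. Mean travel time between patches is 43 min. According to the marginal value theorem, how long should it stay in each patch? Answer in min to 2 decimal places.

Optimal t* satisfies g'(t*) = g(t*)/(T + t*).
g'(t) = 0.32·22·t^-0.68. Setting 0.32·22·t^-0.68 = 22·t^0.32/(43+t) gives 0.32(43+t) = t, so 0.68·t = 0.32×43.
t* = 0.32×43/0.68 = 20.24 min.

20.24 min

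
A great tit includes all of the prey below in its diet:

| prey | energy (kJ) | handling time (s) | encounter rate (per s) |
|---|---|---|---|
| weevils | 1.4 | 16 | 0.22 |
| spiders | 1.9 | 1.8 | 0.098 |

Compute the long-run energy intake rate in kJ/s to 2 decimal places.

Energy encountered per unit search time: 0.22×1.4 + 0.098×1.9 = 0.4942 kJ/s.
Handling time per unit search time: 0.22×16 + 0.098×1.8 = 3.696.
Rate = 0.4942/(1 + 3.696) = 0.1052 kJ/s.

0.11 kJ/s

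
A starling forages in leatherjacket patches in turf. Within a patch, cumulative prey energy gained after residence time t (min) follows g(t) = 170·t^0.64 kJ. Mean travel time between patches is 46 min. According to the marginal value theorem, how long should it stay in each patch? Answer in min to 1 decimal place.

81.8 min

By the marginal value theorem, leave when the instantaneous gain rate g'(t) equals the habitat-wide average g(t)/(T + t).
g'(t) = 0.64·170·t^-0.36. Setting 0.64·170·t^-0.36 = 170·t^0.64/(46+t) gives 0.64(46+t) = t, so 0.36·t = 0.64×46.
t* = 0.64×46/0.36 = 81.78 min.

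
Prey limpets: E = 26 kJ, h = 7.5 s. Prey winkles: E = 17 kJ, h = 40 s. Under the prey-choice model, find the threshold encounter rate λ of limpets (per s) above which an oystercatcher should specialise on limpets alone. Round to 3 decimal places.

The zero-one rule: include winkles iff E₂/h₂ > λE₁/(1+λh₁). Equality gives the switch point.
λE₁h₂ = E₂ + λE₂h₁ ⇒ λ = E₂/(E₁h₂ − E₂h₁) = 17/(1040 − 127.5) = 0.01863 per s.

0.019 per s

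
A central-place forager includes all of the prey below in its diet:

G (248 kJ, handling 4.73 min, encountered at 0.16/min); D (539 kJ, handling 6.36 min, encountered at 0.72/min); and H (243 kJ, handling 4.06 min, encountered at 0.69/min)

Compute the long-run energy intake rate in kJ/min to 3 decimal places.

65.164 kJ/min

R = Σλ_iE_i / (1 + Σλ_ih_i)
Numerator: 0.16×248 + 0.72×539 + 0.69×243 = 595.4
Denominator: 1 + 0.16×4.73 + 0.72×6.36 + 0.69×4.06 = 9.137
R = 595.4/9.137 = 65.16 kJ/min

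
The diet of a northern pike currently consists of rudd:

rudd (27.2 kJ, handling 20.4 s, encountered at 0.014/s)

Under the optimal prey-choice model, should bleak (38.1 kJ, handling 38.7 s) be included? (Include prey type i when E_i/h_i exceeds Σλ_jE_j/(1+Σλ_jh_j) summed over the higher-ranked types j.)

Yes

Current rate: (0.014×27.2)/(1 + 0.014×20.4) = 0.2962 kJ/s.
bleak: E/h = 38.1/38.7 = 0.9845 kJ/s.
Since 0.9845 > R, including bleak increases the long-run rate.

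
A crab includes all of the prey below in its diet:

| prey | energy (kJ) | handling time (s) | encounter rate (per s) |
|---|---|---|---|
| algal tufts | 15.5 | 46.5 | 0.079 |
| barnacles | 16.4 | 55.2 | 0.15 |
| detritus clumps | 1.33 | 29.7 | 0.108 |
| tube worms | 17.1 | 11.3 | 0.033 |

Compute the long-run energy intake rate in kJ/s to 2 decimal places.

0.27 kJ/s

Energy encountered per unit search time: 0.079×15.5 + 0.15×16.4 + 0.108×1.33 + 0.033×17.1 = 4.392 kJ/s.
Handling time per unit search time: 0.079×46.5 + 0.15×55.2 + 0.108×29.7 + 0.033×11.3 = 15.53.
Rate = 4.392/(1 + 15.53) = 0.2657 kJ/s.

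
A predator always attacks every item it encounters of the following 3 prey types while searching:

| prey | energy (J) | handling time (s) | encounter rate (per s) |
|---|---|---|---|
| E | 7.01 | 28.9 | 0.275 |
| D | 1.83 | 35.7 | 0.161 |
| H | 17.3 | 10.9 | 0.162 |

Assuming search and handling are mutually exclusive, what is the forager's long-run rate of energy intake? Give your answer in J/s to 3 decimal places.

Energy encountered per unit search time: 0.275×7.01 + 0.161×1.83 + 0.162×17.3 = 5.025 J/s.
Handling time per unit search time: 0.275×28.9 + 0.161×35.7 + 0.162×10.9 = 15.46.
Rate = 5.025/(1 + 15.46) = 0.3053 J/s.

0.305 J/s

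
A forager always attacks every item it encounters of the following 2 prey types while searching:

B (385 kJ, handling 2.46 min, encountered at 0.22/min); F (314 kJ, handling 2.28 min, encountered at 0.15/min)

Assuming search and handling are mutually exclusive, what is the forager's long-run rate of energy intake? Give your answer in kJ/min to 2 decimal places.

Energy encountered per unit search time: 0.22×385 + 0.15×314 = 131.8 kJ/min.
Handling time per unit search time: 0.22×2.46 + 0.15×2.28 = 0.8832.
Rate = 131.8/(1 + 0.8832) = 69.99 kJ/min.

69.99 kJ/min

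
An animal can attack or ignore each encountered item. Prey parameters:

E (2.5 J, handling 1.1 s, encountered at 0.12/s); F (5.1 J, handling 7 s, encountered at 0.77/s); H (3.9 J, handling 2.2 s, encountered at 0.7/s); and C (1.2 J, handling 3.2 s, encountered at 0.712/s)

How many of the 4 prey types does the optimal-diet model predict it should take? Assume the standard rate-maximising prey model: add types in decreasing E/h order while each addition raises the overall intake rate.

2

Rank by E/h (J/s): E 2.27, H 1.77, F 0.729, C 0.375. Include each in turn until the next type's E/h falls below the running intake rate.
Rate on top 1: 0.265. H: 1.77 > 0.265 → include.
Rate on top 2: 1.134. F: 0.729 < 1.134 → exclude; stop.
Optimal diet: E, H — 2 of 4 types.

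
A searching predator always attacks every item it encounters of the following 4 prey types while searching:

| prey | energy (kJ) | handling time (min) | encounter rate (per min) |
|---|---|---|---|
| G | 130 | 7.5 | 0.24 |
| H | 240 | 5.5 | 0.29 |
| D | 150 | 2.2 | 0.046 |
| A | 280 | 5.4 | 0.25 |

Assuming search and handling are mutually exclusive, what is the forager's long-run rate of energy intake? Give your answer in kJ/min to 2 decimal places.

30.40 kJ/min

R = Σλ_iE_i / (1 + Σλ_ih_i)
Numerator: 0.24×130 + 0.29×240 + 0.046×150 + 0.25×280 = 177.7
Denominator: 1 + 0.24×7.5 + 0.29×5.5 + 0.046×2.2 + 0.25×5.4 = 5.846
R = 177.7/5.846 = 30.4 kJ/min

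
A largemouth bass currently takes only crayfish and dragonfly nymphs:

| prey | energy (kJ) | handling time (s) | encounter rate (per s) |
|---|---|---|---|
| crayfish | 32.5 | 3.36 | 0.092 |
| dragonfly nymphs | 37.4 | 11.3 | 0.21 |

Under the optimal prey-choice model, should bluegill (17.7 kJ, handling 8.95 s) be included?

No

Intake rate on the current diet: R = (0.092×32.5 + 0.21×37.4) / (1 + 0.092×3.36 + 0.21×11.3) = 10.84/3.682 = 2.945 kJ/s.
Profitability of bluegill: 17.7/8.95 = 1.978 kJ/s.
Since 1.978 < R, time spent handling bluegill is better spent searching.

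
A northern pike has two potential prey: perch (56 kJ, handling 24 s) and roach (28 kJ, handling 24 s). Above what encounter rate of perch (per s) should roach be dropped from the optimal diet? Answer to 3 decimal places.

The zero-one rule: include roach iff E₂/h₂ > λE₁/(1+λh₁). Equality gives the switch point.
λE₁h₂ = E₂ + λE₂h₁ ⇒ λ = E₂/(E₁h₂ − E₂h₁) = 28/(1344 − 672) = 0.04167 per s.

0.042 per s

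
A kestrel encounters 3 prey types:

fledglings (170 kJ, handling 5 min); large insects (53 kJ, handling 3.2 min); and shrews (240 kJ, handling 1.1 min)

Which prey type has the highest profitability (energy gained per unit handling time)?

In descending order of E/h:
shrews: 240/1.1 = 218 kJ/min
fledglings: 170/5 = 34 kJ/min
large insects: 53/3.2 = 16.6 kJ/min

shrews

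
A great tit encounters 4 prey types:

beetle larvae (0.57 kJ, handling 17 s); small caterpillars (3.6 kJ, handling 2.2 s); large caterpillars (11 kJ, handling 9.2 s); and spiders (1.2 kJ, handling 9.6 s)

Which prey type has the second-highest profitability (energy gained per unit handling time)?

In descending order of E/h:
small caterpillars: 3.6/2.2 = 1.64 kJ/s
large caterpillars: 11/9.2 = 1.2 kJ/s
spiders: 1.2/9.6 = 0.125 kJ/s
beetle larvae: 0.57/17 = 0.0335 kJ/s

large caterpillars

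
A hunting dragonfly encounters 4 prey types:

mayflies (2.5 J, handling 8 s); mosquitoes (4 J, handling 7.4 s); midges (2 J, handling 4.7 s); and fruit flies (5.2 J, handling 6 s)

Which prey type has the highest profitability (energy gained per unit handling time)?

In descending order of E/h:
fruit flies: 5.2/6 = 0.867 J/s
mosquitoes: 4/7.4 = 0.541 J/s
midges: 2/4.7 = 0.426 J/s
mayflies: 2.5/8 = 0.312 J/s

fruit flies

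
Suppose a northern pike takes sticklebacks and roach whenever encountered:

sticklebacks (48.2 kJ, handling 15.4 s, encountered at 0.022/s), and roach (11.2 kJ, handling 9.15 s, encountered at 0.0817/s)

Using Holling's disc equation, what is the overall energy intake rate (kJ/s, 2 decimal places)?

R = (0.022×48.2 + 0.0817×11.2) / (1 + 0.022×15.4 + 0.0817×9.15) = 1.975/2.086 = 0.9468 kJ/s.

0.95 kJ/s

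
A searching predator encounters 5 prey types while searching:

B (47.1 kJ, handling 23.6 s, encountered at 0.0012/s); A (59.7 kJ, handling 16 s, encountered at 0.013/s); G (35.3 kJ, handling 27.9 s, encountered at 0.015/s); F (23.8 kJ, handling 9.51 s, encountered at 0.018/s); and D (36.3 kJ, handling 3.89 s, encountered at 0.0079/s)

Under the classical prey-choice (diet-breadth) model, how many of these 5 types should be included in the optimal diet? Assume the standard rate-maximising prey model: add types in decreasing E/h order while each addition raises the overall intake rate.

5

E/h in descending order: D 9.33, A 3.73, F 2.5, B 2, G 1.27 kJ/s. The optimal diet is the largest prefix of this list for which every included type satisfies E_i/h_i > R on the types above it.
Rate on top 1: 0.2782. A: 3.73 > 0.2782 → include.
Rate on top 2: 0.858. F: 2.5 > 0.858 → include.
Rate on top 3: 1.058. B: 2 > 1.058 → include.
Rate on top 4: 1.076. G: 1.27 > 1.076 → include.
Optimal diet: D, A, F, B, G — 5 of 5 types.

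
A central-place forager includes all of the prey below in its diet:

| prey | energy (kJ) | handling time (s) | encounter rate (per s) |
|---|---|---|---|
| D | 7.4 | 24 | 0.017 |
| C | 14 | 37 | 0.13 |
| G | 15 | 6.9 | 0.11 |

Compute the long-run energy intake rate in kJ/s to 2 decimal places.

Energy encountered per unit search time: 0.017×7.4 + 0.13×14 + 0.11×15 = 3.596 kJ/s.
Handling time per unit search time: 0.017×24 + 0.13×37 + 0.11×6.9 = 5.977.
Rate = 3.596/(1 + 5.977) = 0.5154 kJ/s.

0.52 kJ/s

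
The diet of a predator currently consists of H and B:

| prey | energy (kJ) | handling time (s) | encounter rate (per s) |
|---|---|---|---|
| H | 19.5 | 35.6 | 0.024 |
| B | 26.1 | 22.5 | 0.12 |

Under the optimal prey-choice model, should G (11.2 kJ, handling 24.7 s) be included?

On H and B alone, R = ΣλE/(1+Σλh) = 3.6/4.554 = 0.7904 kJ/s.
Profitability of G: 11.2/24.7 = 0.4534 kJ/s.
Since 0.4534 < R, time spent handling G is better spent searching.

No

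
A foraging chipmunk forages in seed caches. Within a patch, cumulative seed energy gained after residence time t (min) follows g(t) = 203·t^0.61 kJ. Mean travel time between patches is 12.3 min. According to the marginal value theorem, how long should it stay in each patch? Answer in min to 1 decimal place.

19.2 min

Maximise g(t)/(T+t): set derivative to zero → g'(t)(T+t) = g(t).
g'(t) = 0.61·203·t^-0.39. Setting 0.61·203·t^-0.39 = 203·t^0.61/(12.3+t) gives 0.61(12.3+t) = t, so 0.39·t = 0.61×12.3.
t* = 0.61×12.3/0.39 = 19.24 min.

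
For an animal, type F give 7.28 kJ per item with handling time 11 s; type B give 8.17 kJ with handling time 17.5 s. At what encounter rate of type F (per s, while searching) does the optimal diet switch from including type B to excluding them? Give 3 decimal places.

0.218 per s

Drop type B once their profitability E₂/h₂ falls below the rate achievable on type F alone: E₂/h₂ = λE₁/(1 + λh₁).
Solve for λ: λE₁h₂ = E₂(1 + λh₁) → λ(E₁h₂ − E₂h₁) = E₂ → λ = E₂/(E₁h₂ − E₂h₁).
λ = 8.17/(7.28×17.5 − 8.17×11) = 8.17/37.53 = 0.2177 per s.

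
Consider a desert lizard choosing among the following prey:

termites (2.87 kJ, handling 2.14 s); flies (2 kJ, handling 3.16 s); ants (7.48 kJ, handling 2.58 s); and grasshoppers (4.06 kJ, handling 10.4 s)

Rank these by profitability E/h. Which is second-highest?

termites

Profitability E/h (kJ/s): termites = 2.87/2.14 = 1.34, flies = 2/3.16 = 0.633, ants = 7.48/2.58 = 2.9, grasshoppers = 4.06/10.4 = 0.39.
Ranked: ants > termites > flies > grasshoppers.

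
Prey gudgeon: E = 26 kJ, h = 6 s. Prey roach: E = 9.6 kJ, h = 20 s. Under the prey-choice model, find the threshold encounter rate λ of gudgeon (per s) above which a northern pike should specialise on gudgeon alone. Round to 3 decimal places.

The zero-one rule: include roach iff E₂/h₂ > λE₁/(1+λh₁). Equality gives the switch point.
λE₁h₂ = E₂ + λE₂h₁ ⇒ λ = E₂/(E₁h₂ − E₂h₁) = 9.6/(520 − 57.6) = 0.02076 per s.

0.021 per s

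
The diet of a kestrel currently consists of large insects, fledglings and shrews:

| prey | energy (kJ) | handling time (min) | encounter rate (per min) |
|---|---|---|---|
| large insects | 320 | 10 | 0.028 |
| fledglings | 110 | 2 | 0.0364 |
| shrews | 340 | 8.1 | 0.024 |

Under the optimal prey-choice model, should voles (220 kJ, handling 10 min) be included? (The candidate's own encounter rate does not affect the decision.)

Yes

Current rate: (0.028×320 + 0.0364×110 + 0.024×340)/(1 + 0.028×10 + 0.0364×2 + 0.024×8.1) = 13.65 kJ/min.
Profitability of voles: 220/10 = 22 kJ/min.
22 > 13.65, so adding voles raises the average — include it.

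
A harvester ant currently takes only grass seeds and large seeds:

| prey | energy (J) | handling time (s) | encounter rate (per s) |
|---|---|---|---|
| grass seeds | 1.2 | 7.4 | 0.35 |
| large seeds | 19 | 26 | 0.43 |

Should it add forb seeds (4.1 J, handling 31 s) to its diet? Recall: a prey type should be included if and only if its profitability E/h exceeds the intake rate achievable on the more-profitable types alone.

Current rate: (0.35×1.2 + 0.43×19)/(1 + 0.35×7.4 + 0.43×26) = 0.5816 J/s.
forb seeds: E/h = 4.1/31 = 0.1323 J/s.
Since 0.1323 < R, time spent handling forb seeds is better spent searching.

No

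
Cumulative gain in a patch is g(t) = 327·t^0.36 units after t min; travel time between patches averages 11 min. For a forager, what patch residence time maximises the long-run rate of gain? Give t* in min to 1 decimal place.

6.2 min

Optimal t* satisfies g'(t*) = g(t*)/(T + t*).
g'(t) = 0.36·327·t^-0.64. Setting 0.36·327·t^-0.64 = 327·t^0.36/(11+t) gives 0.36(11+t) = t, so 0.64·t = 0.36×11.
t* = 0.36×11/0.64 = 6.188 min.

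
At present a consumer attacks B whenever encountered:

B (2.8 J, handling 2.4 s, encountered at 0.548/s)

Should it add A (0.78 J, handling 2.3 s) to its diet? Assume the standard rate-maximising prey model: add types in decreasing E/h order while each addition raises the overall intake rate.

No

Intake rate on the current diet: R = (0.548×2.8) / (1 + 0.548×2.4) = 1.534/2.315 = 0.6628 J/s.
A: E/h = 0.78/2.3 = 0.3391 J/s.
Since 0.3391 < R, time spent handling A is better spent searching.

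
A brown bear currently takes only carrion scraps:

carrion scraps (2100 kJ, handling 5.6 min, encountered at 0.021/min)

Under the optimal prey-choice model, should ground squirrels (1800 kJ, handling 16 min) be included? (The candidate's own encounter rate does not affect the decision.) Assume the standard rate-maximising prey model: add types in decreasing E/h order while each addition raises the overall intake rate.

On carrion scraps alone, R = ΣλE/(1+Σλh) = 44.1/1.118 = 39.46 kJ/min.
Profitability of ground squirrels: 1800/16 = 112.5 kJ/min.
112.5 > 39.46, so adding ground squirrels raises the average — include it.

Yes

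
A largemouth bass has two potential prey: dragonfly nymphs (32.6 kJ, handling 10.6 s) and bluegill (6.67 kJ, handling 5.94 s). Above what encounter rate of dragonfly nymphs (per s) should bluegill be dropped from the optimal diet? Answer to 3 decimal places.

0.054 per s

Drop bluegill once their profitability E₂/h₂ falls below the rate achievable on dragonfly nymphs alone: E₂/h₂ = λE₁/(1 + λh₁).
Solve for λ: λE₁h₂ = E₂(1 + λh₁) → λ(E₁h₂ − E₂h₁) = E₂ → λ = E₂/(E₁h₂ − E₂h₁).
λ = 6.67/(32.6×5.94 − 6.67×10.6) = 6.67/122.9 = 0.05425 per s.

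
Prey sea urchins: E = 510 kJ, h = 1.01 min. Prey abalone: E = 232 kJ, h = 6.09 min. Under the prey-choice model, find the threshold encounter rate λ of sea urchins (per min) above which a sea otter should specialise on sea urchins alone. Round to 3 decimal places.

0.081 per min

At the threshold, the rate on sea urchins alone equals the profitability of abalone: λ·510/(1 + λ·1.01) = 232/6.09 = 38.1.
Rearranging, λ(510 − 38.1×1.01) = 38.1, so λ = 38.1/471.5 = 0.08079 per min.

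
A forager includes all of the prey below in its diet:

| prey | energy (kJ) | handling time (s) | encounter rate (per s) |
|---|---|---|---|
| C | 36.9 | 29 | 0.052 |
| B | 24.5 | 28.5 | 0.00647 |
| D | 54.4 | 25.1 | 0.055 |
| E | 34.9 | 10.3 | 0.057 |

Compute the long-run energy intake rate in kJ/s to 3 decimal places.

R = (0.052×36.9 + 0.00647×24.5 + 0.055×54.4 + 0.057×34.9) / (1 + 0.052×29 + 0.00647×28.5 + 0.055×25.1 + 0.057×10.3) = 7.059/4.66 = 1.515 kJ/s.

1.515 kJ/s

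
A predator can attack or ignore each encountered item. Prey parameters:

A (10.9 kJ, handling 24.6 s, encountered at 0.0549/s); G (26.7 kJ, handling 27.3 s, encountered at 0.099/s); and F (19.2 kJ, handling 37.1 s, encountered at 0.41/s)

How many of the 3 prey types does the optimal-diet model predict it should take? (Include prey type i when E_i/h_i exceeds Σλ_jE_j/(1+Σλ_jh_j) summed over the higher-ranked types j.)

E/h in descending order: G 0.978, F 0.518, A 0.443 kJ/s. The optimal diet is the largest prefix of this list for which every included type satisfies E_i/h_i > R on the types above it.
Rate on top 1: 0.7139. F: 0.518 < 0.7139 → exclude; stop.
Optimal diet: G — 1 of 3 types.

1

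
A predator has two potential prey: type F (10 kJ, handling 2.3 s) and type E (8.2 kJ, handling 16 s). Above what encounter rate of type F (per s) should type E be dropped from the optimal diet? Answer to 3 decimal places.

The zero-one rule: include type E iff E₂/h₂ > λE₁/(1+λh₁). Equality gives the switch point.
λE₁h₂ = E₂ + λE₂h₁ ⇒ λ = E₂/(E₁h₂ − E₂h₁) = 8.2/(160 − 18.86) = 0.0581 per s.

0.058 per s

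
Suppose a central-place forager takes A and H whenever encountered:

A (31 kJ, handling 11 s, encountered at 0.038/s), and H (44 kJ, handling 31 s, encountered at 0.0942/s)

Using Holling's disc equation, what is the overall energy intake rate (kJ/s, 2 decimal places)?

1.23 kJ/s

Energy encountered per unit search time: 0.038×31 + 0.0942×44 = 5.323 kJ/s.
Handling time per unit search time: 0.038×11 + 0.0942×31 = 3.338.
Rate = 5.323/(1 + 3.338) = 1.227 kJ/s.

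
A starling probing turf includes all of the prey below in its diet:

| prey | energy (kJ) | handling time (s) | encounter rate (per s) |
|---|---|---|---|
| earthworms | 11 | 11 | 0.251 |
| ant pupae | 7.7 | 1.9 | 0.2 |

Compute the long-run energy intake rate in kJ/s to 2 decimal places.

R = (0.251×11 + 0.2×7.7) / (1 + 0.251×11 + 0.2×1.9) = 4.301/4.141 = 1.039 kJ/s.

1.04 kJ/s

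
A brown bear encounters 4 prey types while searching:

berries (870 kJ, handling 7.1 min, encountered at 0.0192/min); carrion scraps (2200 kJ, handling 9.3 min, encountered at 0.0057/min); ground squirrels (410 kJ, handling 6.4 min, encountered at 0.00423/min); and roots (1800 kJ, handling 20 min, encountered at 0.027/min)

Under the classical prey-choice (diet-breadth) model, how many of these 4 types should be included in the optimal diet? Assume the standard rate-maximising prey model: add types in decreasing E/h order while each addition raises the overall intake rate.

Rank by E/h (kJ/min): carrion scraps 237, berries 123, roots 90, ground squirrels 64.1. Include each in turn until the next type's E/h falls below the running intake rate.
Rate on top 1: 11.91. berries: 123 > 11.91 → include.
Rate on top 2: 24.59. roots: 90 > 24.59 → include.
Rate on top 3: 45.01. ground squirrels: 64.1 > 45.01 → include.
Optimal diet: carrion scraps, berries, roots, ground squirrels — 4 of 4 types.

4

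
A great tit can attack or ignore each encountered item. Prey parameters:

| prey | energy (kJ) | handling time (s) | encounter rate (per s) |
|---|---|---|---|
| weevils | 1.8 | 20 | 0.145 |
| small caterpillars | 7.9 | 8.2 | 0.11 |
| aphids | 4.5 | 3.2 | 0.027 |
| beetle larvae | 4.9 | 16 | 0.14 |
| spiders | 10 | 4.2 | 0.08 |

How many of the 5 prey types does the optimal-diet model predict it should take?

3

Rank by E/h (kJ/s): spiders 2.38, aphids 1.41, small caterpillars 0.963, beetle larvae 0.306, weevils 0.09. Include each in turn until the next type's E/h falls below the running intake rate.
Rate on top 1: 0.5988. aphids: 1.41 > 0.5988 → include.
Rate on top 2: 0.6478. small caterpillars: 0.963 > 0.6478 → include.
Rate on top 3: 0.7703. beetle larvae: 0.306 < 0.7703 → exclude; stop.
Optimal diet: spiders, aphids, small caterpillars — 3 of 5 types.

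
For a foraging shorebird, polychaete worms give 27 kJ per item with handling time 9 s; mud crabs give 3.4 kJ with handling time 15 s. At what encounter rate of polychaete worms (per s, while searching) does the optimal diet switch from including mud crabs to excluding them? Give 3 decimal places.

0.009 per s

At the threshold, the rate on polychaete worms alone equals the profitability of mud crabs: λ·27/(1 + λ·9) = 3.4/15 = 0.2267.
Rearranging, λ(27 − 0.2267×9) = 0.2267, so λ = 0.2267/24.96 = 0.009081 per s.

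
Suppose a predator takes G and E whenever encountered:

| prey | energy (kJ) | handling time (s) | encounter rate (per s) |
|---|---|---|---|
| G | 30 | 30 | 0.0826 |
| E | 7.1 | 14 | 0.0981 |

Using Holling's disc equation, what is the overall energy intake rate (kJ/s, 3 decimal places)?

0.654 kJ/s

Energy encountered per unit search time: 0.0826×30 + 0.0981×7.1 = 3.175 kJ/s.
Handling time per unit search time: 0.0826×30 + 0.0981×14 = 3.851.
Rate = 3.175/(1 + 3.851) = 0.6543 kJ/s.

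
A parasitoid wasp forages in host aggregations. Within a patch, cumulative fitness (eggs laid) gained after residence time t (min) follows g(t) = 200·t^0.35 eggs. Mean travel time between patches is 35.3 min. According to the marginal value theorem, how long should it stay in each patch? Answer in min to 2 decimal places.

Maximise g(t)/(T+t): set derivative to zero → g'(t)(T+t) = g(t).
g'(t) = 0.35·200·t^-0.65. Setting 0.35·200·t^-0.65 = 200·t^0.35/(35.3+t) gives 0.35(35.3+t) = t, so 0.65·t = 0.35×35.3.
t* = 0.35×35.3/0.65 = 19.01 min.

19.01 min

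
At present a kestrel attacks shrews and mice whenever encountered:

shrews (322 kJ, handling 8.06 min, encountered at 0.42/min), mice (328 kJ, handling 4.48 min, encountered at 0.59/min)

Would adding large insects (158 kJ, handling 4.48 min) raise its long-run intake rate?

Intake rate on the current diet: R = (0.42×322 + 0.59×328) / (1 + 0.42×8.06 + 0.59×4.48) = 328.8/7.028 = 46.78 kJ/min.
large insects: E/h = 158/4.48 = 35.27 kJ/min.
35.27 < 46.78, so adding large insects would lower the average — exclude it.

No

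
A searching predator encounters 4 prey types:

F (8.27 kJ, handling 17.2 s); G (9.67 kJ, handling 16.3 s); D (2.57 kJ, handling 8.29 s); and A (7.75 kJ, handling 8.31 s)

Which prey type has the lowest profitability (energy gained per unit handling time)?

Profitability E/h (kJ/s): F = 8.27/17.2 = 0.481, G = 9.67/16.3 = 0.593, D = 2.57/8.29 = 0.31, A = 7.75/8.31 = 0.933.
Ranked: A > G > F > D.

D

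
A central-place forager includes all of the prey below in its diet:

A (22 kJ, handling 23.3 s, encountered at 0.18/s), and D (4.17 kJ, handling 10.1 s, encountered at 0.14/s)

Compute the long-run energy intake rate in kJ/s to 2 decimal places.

R = Σλ_iE_i / (1 + Σλ_ih_i)
Numerator: 0.18×22 + 0.14×4.17 = 4.544
Denominator: 1 + 0.18×23.3 + 0.14×10.1 = 6.608
R = 4.544/6.608 = 0.6876 kJ/s

0.69 kJ/s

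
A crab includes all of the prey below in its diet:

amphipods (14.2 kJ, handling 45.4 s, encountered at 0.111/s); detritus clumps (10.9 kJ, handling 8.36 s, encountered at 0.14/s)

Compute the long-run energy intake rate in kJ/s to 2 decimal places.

0.43 kJ/s

Energy encountered per unit search time: 0.111×14.2 + 0.14×10.9 = 3.102 kJ/s.
Handling time per unit search time: 0.111×45.4 + 0.14×8.36 = 6.21.
Rate = 3.102/(1 + 6.21) = 0.4303 kJ/s.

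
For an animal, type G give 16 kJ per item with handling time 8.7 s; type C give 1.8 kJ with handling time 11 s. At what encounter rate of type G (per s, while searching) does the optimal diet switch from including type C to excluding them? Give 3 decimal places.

Drop type C once their profitability E₂/h₂ falls below the rate achievable on type G alone: E₂/h₂ = λE₁/(1 + λh₁).
Solve for λ: λE₁h₂ = E₂(1 + λh₁) → λ(E₁h₂ − E₂h₁) = E₂ → λ = E₂/(E₁h₂ − E₂h₁).
λ = 1.8/(16×11 − 1.8×8.7) = 1.8/160.3 = 0.01123 per s.

0.011 per s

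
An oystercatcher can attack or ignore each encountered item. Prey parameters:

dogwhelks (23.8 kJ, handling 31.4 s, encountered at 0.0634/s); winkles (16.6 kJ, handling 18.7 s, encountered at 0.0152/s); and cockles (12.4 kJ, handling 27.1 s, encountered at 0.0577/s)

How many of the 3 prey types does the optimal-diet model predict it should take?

Rank by E/h (kJ/s): winkles 0.888, dogwhelks 0.758, cockles 0.458. Include each in turn until the next type's E/h falls below the running intake rate.
Rate on top 1: 0.1965. dogwhelks: 0.758 > 0.1965 → include.
Rate on top 2: 0.5378. cockles: 0.458 < 0.5378 → exclude; stop.
Optimal diet: winkles, dogwhelks — 2 of 3 types.

2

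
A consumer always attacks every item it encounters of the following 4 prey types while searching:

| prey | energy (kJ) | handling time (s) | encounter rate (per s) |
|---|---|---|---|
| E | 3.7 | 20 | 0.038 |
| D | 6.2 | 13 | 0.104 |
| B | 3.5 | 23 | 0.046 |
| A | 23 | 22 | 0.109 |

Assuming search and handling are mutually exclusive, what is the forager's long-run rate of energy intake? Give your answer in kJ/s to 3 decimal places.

Energy encountered per unit search time: 0.038×3.7 + 0.104×6.2 + 0.046×3.5 + 0.109×23 = 3.453 kJ/s.
Handling time per unit search time: 0.038×20 + 0.104×13 + 0.046×23 + 0.109×22 = 5.568.
Rate = 3.453/(1 + 5.568) = 0.5258 kJ/s.

0.526 kJ/s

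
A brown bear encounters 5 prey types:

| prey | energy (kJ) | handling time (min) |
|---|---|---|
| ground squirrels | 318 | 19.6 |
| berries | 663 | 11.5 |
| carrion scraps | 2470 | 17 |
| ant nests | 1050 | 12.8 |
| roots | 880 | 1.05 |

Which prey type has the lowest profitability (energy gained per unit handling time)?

ground squirrels

Profitability E/h (kJ/min): ground squirrels = 318/19.6 = 16.2, berries = 663/11.5 = 57.7, carrion scraps = 2470/17 = 145, ant nests = 1050/12.8 = 82, roots = 880/1.05 = 838.
Ranked: roots > carrion scraps > ant nests > berries > ground squirrels.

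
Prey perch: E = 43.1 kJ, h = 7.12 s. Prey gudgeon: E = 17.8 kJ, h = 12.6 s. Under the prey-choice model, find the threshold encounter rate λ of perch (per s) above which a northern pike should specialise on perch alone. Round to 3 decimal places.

0.043 per s

The zero-one rule: include gudgeon iff E₂/h₂ > λE₁/(1+λh₁). Equality gives the switch point.
λE₁h₂ = E₂ + λE₂h₁ ⇒ λ = E₂/(E₁h₂ − E₂h₁) = 17.8/(543.1 − 126.7) = 0.04276 per s.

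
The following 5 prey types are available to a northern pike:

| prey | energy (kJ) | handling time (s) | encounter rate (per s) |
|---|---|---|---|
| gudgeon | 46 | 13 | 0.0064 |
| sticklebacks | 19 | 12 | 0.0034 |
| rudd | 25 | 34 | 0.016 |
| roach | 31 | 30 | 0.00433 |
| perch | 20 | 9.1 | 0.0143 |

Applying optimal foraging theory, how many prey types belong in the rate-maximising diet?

Rank by E/h (kJ/s): gudgeon 3.54, perch 2.2, sticklebacks 1.58, roach 1.03, rudd 0.735. Include each in turn until the next type's E/h falls below the running intake rate.
Rate on top 1: 0.2718. perch: 2.2 > 0.2718 → include.
Rate on top 2: 0.4784. sticklebacks: 1.58 > 0.4784 → include.
Rate on top 3: 0.5143. roach: 1.03 > 0.5143 → include.
Rate on top 4: 0.563. rudd: 0.735 > 0.563 → include.
Optimal diet: gudgeon, perch, sticklebacks, roach, rudd — 5 of 5 types.

5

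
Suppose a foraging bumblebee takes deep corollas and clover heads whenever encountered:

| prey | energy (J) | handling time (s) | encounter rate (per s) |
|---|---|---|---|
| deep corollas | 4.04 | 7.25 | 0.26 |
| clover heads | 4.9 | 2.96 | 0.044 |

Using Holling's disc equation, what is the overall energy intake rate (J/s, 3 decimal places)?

0.420 J/s

R = (0.26×4.04 + 0.044×4.9) / (1 + 0.26×7.25 + 0.044×2.96) = 1.266/3.015 = 0.4199 J/s.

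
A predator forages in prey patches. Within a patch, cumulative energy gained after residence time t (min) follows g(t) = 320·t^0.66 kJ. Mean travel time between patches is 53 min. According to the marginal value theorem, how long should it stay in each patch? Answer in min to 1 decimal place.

102.9 min

By the marginal value theorem, leave when the instantaneous gain rate g'(t) equals the habitat-wide average g(t)/(T + t).
g'(t) = 0.66·320·t^-0.34. Setting 0.66·320·t^-0.34 = 320·t^0.66/(53+t) gives 0.66(53+t) = t, so 0.34·t = 0.66×53.
t* = 0.66×53/0.34 = 102.9 min.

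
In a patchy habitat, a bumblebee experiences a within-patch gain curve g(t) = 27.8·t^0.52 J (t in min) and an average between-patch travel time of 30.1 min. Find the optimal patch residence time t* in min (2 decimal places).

32.61 min

By the marginal value theorem, leave when the instantaneous gain rate g'(t) equals the habitat-wide average g(t)/(T + t).
g'(t) = 0.52·27.8·t^-0.48. Setting 0.52·27.8·t^-0.48 = 27.8·t^0.52/(30.1+t) gives 0.52(30.1+t) = t, so 0.48·t = 0.52×30.1.
t* = 0.52×30.1/0.48 = 32.61 min.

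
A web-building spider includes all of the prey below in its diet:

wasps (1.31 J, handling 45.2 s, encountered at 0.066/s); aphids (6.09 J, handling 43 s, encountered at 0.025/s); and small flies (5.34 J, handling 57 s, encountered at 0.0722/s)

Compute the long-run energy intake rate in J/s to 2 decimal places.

0.07 J/s

Energy encountered per unit search time: 0.066×1.31 + 0.025×6.09 + 0.0722×5.34 = 0.6243 J/s.
Handling time per unit search time: 0.066×45.2 + 0.025×43 + 0.0722×57 = 8.174.
Rate = 0.6243/(1 + 8.174) = 0.06805 J/s.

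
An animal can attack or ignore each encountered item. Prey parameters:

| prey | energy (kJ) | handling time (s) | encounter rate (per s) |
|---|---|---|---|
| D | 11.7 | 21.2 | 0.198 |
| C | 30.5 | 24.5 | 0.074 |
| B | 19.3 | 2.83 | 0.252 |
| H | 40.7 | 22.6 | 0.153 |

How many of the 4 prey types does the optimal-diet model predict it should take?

Rank by E/h (kJ/s): B 6.82, H 1.8, C 1.24, D 0.552. Include each in turn until the next type's E/h falls below the running intake rate.
Rate on top 1: 2.839. H: 1.8 < 2.839 → exclude; stop.
Optimal diet: B — 1 of 4 types.

1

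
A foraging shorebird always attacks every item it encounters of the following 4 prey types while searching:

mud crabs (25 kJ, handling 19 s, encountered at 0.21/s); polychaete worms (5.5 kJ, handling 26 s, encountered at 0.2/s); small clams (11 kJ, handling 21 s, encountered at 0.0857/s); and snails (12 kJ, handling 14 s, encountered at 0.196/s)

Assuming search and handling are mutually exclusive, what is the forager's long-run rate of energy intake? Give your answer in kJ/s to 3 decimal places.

R = Σλ_iE_i / (1 + Σλ_ih_i)
Numerator: 0.21×25 + 0.2×5.5 + 0.0857×11 + 0.196×12 = 9.645
Denominator: 1 + 0.21×19 + 0.2×26 + 0.0857×21 + 0.196×14 = 14.73
R = 9.645/14.73 = 0.6546 kJ/s

0.655 kJ/s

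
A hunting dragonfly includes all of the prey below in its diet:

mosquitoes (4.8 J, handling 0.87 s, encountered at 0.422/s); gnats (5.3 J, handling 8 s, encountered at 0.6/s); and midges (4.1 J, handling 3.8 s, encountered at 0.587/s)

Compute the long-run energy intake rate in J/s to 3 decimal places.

0.906 J/s

R = Σλ_iE_i / (1 + Σλ_ih_i)
Numerator: 0.422×4.8 + 0.6×5.3 + 0.587×4.1 = 7.612
Denominator: 1 + 0.422×0.87 + 0.6×8 + 0.587×3.8 = 8.398
R = 7.612/8.398 = 0.9065 J/s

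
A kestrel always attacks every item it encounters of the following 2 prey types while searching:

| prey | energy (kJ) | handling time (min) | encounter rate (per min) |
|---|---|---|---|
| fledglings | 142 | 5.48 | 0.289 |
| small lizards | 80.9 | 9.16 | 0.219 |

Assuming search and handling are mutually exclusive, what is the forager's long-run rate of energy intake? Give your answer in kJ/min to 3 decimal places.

Energy encountered per unit search time: 0.289×142 + 0.219×80.9 = 58.76 kJ/min.
Handling time per unit search time: 0.289×5.48 + 0.219×9.16 = 3.59.
Rate = 58.76/(1 + 3.59) = 12.8 kJ/min.

12.801 kJ/min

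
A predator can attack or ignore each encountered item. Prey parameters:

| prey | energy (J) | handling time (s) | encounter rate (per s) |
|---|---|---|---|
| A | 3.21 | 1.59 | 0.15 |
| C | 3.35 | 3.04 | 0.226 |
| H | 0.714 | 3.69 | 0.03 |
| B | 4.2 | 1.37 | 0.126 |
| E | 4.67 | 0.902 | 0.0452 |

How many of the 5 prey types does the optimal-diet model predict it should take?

4

Rank by E/h (J/s): E 5.18, B 3.07, A 2.02, C 1.1, H 0.193. Include each in turn until the next type's E/h falls below the running intake rate.
Rate on top 1: 0.2028. B: 3.07 > 0.2028 → include.
Rate on top 2: 0.6101. A: 2.02 > 0.6101 → include.
Rate on top 3: 0.8415. C: 1.1 > 0.8415 → include.
Rate on top 4: 0.9252. H: 0.193 < 0.9252 → exclude; stop.
Optimal diet: E, B, A, C — 4 of 5 types.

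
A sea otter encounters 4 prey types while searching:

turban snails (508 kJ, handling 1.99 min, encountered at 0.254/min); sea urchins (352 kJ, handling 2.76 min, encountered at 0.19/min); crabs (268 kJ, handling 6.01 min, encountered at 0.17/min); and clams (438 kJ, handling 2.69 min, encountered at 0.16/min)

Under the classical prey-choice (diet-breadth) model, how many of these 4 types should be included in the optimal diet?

Profitabilities (E/h, kJ/min): turban snails 255, clams 163, sea urchins 128, crabs 44.6. Add prey in this order while the next type's profitability exceeds the intake rate on those already taken.
Rate on top 1: 85.71. clams: 163 > 85.71 → include.
Rate on top 2: 102.9. sea urchins: 128 > 102.9 → include.
Rate on top 3: 108.1. crabs: 44.6 < 108.1 → exclude; stop.
Optimal diet: turban snails, clams, sea urchins — 3 of 4 types.

3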